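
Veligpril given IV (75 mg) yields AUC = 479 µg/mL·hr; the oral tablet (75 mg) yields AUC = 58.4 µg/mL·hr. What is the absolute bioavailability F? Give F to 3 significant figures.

F = 0.122

F = (AUC_ev / D_ev) / (AUC_iv / D_iv)
  = (58.4/75) / (479/75)
  = 0.778667 / 6.38667 = 0.1219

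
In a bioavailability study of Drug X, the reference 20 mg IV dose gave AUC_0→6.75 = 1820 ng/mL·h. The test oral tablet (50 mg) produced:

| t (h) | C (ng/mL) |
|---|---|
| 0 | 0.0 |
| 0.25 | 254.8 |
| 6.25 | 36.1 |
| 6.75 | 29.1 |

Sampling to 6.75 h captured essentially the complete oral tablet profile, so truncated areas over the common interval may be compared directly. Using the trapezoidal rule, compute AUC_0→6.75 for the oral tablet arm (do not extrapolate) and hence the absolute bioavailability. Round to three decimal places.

Trapezoidal AUC_0→6.75 (oral tablet):
  [0→0.25]: (0.0+254.8)/2 × 0.25 = 31.85
  [0.25→6.25]: (254.8+36.1)/2 × 6 = 872.7
  [6.25→6.75]: (36.1+29.1)/2 × 0.5 = 16.3
  Sum = 920.85 ng/mL·h
F = (AUC_ev/D_ev)/(AUC_iv/D_iv) = (920.85/50)/(1820/20) = 18.417/91 = 0.2024

F = 0.202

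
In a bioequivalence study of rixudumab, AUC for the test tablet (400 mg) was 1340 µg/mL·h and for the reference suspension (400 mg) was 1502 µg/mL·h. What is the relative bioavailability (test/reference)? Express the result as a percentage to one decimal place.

F_rel = (AUC_test/D_test) / (AUC_ref/D_ref)
      = (1340/400) / (1502/400)
      = 3.35 / 3.755 = 0.8921 = 89.21%

F_rel = 89.2%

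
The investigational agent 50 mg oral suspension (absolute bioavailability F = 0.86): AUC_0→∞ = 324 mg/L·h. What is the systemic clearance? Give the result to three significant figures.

CL = 0.133 L/h

CL = F × Dose / AUC_0→∞
   = 0.86 × 50 / 324 = 0.132716 L/h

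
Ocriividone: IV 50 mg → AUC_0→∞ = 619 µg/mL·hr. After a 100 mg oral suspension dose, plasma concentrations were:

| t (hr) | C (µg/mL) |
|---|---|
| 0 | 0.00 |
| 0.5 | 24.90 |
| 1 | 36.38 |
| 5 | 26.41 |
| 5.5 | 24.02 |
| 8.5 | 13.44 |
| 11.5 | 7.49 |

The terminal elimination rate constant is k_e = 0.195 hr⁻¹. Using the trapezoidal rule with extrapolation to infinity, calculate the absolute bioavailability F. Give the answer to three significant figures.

Trapezoidal AUC_0→11.5 (oral suspension):
  [0→0.5]: (0.00+24.90)/2 × 0.5 = 6.225
  [0.5→1]: (24.90+36.38)/2 × 0.5 = 15.32
  [1→5]: (36.38+26.41)/2 × 4 = 125.58
  [5→5.5]: (26.41+24.02)/2 × 0.5 = 12.6075
  [5.5→8.5]: (24.02+13.44)/2 × 3 = 56.19
  [8.5→11.5]: (13.44+7.49)/2 × 3 = 31.395
  Sum = 247.3175 µg/mL·hr
Tail: C_last/k_e = 7.49/0.195 = 38.410
AUC_0→∞ (oral suspension) = 247.3175 + 38.410 = 285.7275 µg/mL·hr
F = (AUC_ev/D_ev)/(AUC_iv/D_iv) = (285.7275/100)/(619/50) = 2.857275/12.38 = 0.2308

F = 0.231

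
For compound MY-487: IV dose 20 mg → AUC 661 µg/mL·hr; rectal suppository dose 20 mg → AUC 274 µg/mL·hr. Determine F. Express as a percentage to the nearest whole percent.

F = (AUC_ev / D_ev) / (AUC_iv / D_iv)
  = (274/20) / (661/20)
  = 13.7 / 33.05 = 0.4145
  = 41.45%

F = 41%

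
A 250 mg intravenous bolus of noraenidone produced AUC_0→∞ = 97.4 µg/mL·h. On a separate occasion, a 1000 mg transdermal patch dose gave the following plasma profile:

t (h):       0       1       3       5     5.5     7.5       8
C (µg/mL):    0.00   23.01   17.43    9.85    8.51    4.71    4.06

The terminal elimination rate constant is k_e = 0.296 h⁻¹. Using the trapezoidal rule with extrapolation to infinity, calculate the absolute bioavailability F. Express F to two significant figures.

Trapezoidal AUC_0→8 (transdermal patch):
  [0→1]: (0.00+23.01)/2 × 1 = 11.505
  [1→3]: (23.01+17.43)/2 × 2 = 40.44
  [3→5]: (17.43+9.85)/2 × 2 = 27.28
  [5→5.5]: (9.85+8.51)/2 × 0.5 = 4.59
  [5.5→7.5]: (8.51+4.71)/2 × 2 = 13.22
  [7.5→8]: (4.71+4.06)/2 × 0.5 = 2.1925
  Sum = 99.2275 µg/mL·h
Tail: C_last/k_e = 4.06/0.296 = 13.716
AUC_0→∞ (transdermal patch) = 99.2275 + 13.716 = 112.9435 µg/mL·h
F = (AUC_ev/D_ev)/(AUC_iv/D_iv) = (112.9435/1000)/(97.4/250) = 0.1129435/0.3896 = 0.2899

F = 0.29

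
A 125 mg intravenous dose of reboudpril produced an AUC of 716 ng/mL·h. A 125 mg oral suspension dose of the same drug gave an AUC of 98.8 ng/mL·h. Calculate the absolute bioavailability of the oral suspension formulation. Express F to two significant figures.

F = (AUC_ev / D_ev) / (AUC_iv / D_iv)
  = (98.8/125) / (716/125)
  = 0.7904 / 5.728 = 0.1380

F = 0.14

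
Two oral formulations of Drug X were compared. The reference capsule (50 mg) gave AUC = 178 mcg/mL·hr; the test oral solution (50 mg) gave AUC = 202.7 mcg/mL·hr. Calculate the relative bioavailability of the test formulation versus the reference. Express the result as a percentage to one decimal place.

F_rel = 113.9%

F_rel = (AUC_test/D_test) / (AUC_ref/D_ref)
      = (202.7/50) / (178/50)
      = 4.054 / 3.56 = 1.1388 = 113.88%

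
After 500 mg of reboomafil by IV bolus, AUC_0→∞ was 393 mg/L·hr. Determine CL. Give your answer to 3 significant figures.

CL = 1.27 L/hr

CL = Dose_iv / AUC_0→∞
   = 500 / 393 = 1.27226 L/hr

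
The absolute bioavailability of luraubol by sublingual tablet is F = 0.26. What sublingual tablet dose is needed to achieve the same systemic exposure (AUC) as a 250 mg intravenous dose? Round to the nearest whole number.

D_sublingual = 962 mg

For equal systemic exposure: F × D_ev = D_iv
D_ev = D_iv / F = 250 / 0.26 = 961.538 mg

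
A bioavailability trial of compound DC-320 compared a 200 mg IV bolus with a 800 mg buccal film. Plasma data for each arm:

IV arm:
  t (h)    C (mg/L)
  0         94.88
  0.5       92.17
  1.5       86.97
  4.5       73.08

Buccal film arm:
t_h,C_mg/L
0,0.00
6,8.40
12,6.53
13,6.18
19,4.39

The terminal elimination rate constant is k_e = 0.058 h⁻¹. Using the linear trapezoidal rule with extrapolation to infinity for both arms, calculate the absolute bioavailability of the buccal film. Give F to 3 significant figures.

Trapezoidal AUC_0→4.5 (IV):
  [0→0.5]: (94.88+92.17)/2 × 0.5 = 46.7625
  [0.5→1.5]: (92.17+86.97)/2 × 1 = 89.57
  [1.5→4.5]: (86.97+73.08)/2 × 3 = 240.075
  Sum = 376.4075 mg/L·h
IV tail: 73.08/0.058 = 1260.000; AUC_iv,0→∞ = 376.4075 + 1260.000 = 1636.4075 mg/L·h
Trapezoidal AUC_0→19 (buccal film):
  [0→6]: (0.00+8.40)/2 × 6 = 25.2
  [6→12]: (8.40+6.53)/2 × 6 = 44.79
  [12→13]: (6.53+6.18)/2 × 1 = 6.355
  [13→19]: (6.18+4.39)/2 × 6 = 31.71
  Sum = 108.055 mg/L·h
buccal film tail: 4.39/0.058 = 75.690; AUC_ev,0→∞ = 108.055 + 75.690 = 183.745 mg/L·h
F = (AUC_ev/D_ev)/(AUC_iv/D_iv) = (183.745/800)/(1636.4075/200) = 0.22968125/8.1820375 = 0.0281

F = 0.0281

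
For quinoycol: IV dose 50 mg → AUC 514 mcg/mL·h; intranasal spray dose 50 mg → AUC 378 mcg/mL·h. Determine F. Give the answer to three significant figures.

F = (AUC_ev / D_ev) / (AUC_iv / D_iv)
  = (378/50) / (514/50)
  = 7.56 / 10.28 = 0.7354

F = 0.735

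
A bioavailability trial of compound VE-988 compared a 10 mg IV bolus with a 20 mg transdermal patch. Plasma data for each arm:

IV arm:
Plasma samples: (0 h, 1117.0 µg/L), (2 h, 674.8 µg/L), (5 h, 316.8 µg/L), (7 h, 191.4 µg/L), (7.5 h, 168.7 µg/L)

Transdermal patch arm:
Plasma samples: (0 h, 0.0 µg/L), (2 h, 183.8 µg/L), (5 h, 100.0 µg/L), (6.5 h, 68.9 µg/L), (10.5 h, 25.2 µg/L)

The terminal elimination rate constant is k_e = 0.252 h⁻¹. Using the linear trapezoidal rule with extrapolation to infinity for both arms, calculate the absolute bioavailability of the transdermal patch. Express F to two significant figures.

F = 0.11

Trapezoidal AUC_0→7.5 (IV):
  [0→2]: (1117.0+674.8)/2 × 2 = 1791.8
  [2→5]: (674.8+316.8)/2 × 3 = 1487.4
  [5→7]: (316.8+191.4)/2 × 2 = 508.2
  [7→7.5]: (191.4+168.7)/2 × 0.5 = 90.025
  Sum = 3877.425 µg/L·h
IV tail: 168.7/0.252 = 669.444; AUC_iv,0→∞ = 3877.425 + 669.444 = 4546.869 µg/L·h
Trapezoidal AUC_0→10.5 (transdermal patch):
  [0→2]: (0.0+183.8)/2 × 2 = 183.8
  [2→5]: (183.8+100.0)/2 × 3 = 425.7
  [5→6.5]: (100.0+68.9)/2 × 1.5 = 126.675
  [6.5→10.5]: (68.9+25.2)/2 × 4 = 188.2
  Sum = 924.375 µg/L·h
transdermal patch tail: 25.2/0.252 = 100.000; AUC_ev,0→∞ = 924.375 + 100.000 = 1024.375 µg/L·h
F = (AUC_ev/D_ev)/(AUC_iv/D_iv) = (1024.375/20)/(4546.869/10) = 51.21875/454.6869 = 0.1126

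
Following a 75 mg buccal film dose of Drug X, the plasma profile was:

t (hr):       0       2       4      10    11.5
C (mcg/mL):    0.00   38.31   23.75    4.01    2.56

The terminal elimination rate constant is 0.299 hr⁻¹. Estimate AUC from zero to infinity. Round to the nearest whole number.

Trapezoidal AUC_0→11.5:
  [0→2]: (0.00+38.31)/2 × 2 = 38.31
  [2→4]: (38.31+23.75)/2 × 2 = 62.06
  [4→10]: (23.75+4.01)/2 × 6 = 83.28
  [10→11.5]: (4.01+2.56)/2 × 1.5 = 4.9275
  Sum = 188.5775 mcg/mL·hr
Extrapolated tail: C_last / k_e = 2.56 / 0.299 = 8.562
AUC_0→∞ = 188.5775 + 8.562 = 197.1395 mcg/mL·hr

AUC = 197 mcg/mL·hr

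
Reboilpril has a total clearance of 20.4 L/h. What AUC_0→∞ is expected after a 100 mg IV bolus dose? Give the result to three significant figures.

AUC = 4.90 mg/L·h

AUC_0→∞ = Dose_iv / CL
        = 100 / 20.4 = 4.90196 mg/L·h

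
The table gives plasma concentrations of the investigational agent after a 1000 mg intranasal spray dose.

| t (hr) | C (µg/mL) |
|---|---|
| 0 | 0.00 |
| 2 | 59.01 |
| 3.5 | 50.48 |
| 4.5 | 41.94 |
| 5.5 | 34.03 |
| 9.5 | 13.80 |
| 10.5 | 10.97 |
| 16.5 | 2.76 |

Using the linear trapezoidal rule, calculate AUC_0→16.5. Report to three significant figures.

Trapezoidal AUC_0→16.5:
  [0→2]: (0.00+59.01)/2 × 2 = 59.01
  [2→3.5]: (59.01+50.48)/2 × 1.5 = 82.1175
  [3.5→4.5]: (50.48+41.94)/2 × 1 = 46.21
  [4.5→5.5]: (41.94+34.03)/2 × 1 = 37.985
  [5.5→9.5]: (34.03+13.80)/2 × 4 = 95.66
  [9.5→10.5]: (13.80+10.97)/2 × 1 = 12.385
  [10.5→16.5]: (10.97+2.76)/2 × 6 = 41.19
  Sum = 374.5575 µg/mL·hr

AUC = 375 µg/mL·hr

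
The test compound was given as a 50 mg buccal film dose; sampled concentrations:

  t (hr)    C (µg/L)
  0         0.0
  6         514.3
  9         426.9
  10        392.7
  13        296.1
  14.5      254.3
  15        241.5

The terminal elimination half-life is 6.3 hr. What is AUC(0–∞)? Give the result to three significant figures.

Trapezoidal AUC_0→15:
  [0→6]: (0.0+514.3)/2 × 6 = 1542.9
  [6→9]: (514.3+426.9)/2 × 3 = 1411.8
  [9→10]: (426.9+392.7)/2 × 1 = 409.8
  [10→13]: (392.7+296.1)/2 × 3 = 1033.2
  [13→14.5]: (296.1+254.3)/2 × 1.5 = 412.8
  [14.5→15]: (254.3+241.5)/2 × 0.5 = 123.95
  Sum = 4934.45 µg/L·hr
k_e = ln2 / t½ = 0.693147 / 6.3 = 0.1100 hr^-1
Extrapolated tail: C_last / k_e = 241.5 / 0.11 = 2195.455
AUC_0→∞ = 4934.45 + 2195.455 = 7129.905 µg/L·hr

AUC = 7130 µg/L·hr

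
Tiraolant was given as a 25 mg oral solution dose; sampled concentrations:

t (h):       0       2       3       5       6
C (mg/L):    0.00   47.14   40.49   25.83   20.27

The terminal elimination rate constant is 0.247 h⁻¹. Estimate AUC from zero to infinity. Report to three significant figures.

AUC = 262 mg/L·h

Trapezoidal AUC_0→6:
  [0→2]: (0.00+47.14)/2 × 2 = 47.14
  [2→3]: (47.14+40.49)/2 × 1 = 43.815
  [3→5]: (40.49+25.83)/2 × 2 = 66.32
  [5→6]: (25.83+20.27)/2 × 1 = 23.05
  Sum = 180.325 mg/L·h
Extrapolated tail: C_last / k_e = 20.27 / 0.247 = 82.065
AUC_0→∞ = 180.325 + 82.065 = 262.39 mg/L·h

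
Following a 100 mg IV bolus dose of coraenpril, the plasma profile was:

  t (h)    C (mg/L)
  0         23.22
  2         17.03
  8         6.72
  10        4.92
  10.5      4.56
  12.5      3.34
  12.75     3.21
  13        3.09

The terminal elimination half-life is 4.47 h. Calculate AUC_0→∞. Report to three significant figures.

AUC = 155 mg/L·h

Trapezoidal AUC_0→13:
  [0→2]: (23.22+17.03)/2 × 2 = 40.25
  [2→8]: (17.03+6.72)/2 × 6 = 71.25
  [8→10]: (6.72+4.92)/2 × 2 = 11.64
  [10→10.5]: (4.92+4.56)/2 × 0.5 = 2.37
  [10.5→12.5]: (4.56+3.34)/2 × 2 = 7.9
  [12.5→12.75]: (3.34+3.21)/2 × 0.25 = 0.81875
  [12.75→13]: (3.21+3.09)/2 × 0.25 = 0.7875
  Sum = 135.01625 mg/L·h
k_e = ln2 / t½ = 0.693147 / 4.47 = 0.1551 h^-1
Extrapolated tail: C_last / k_e = 3.09 / 0.1551 = 19.923
AUC_0→∞ = 135.01625 + 19.923 = 154.93925 mg/L·h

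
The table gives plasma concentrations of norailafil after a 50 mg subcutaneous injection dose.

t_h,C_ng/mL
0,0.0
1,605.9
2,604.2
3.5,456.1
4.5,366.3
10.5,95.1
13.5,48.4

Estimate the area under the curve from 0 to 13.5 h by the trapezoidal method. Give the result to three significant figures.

Trapezoidal AUC_0→13.5:
  [0→1]: (0.0+605.9)/2 × 1 = 302.95
  [1→2]: (605.9+604.2)/2 × 1 = 605.05
  [2→3.5]: (604.2+456.1)/2 × 1.5 = 795.225
  [3.5→4.5]: (456.1+366.3)/2 × 1 = 411.2
  [4.5→10.5]: (366.3+95.1)/2 × 6 = 1384.2
  [10.5→13.5]: (95.1+48.4)/2 × 3 = 215.25
  Sum = 3713.875 ng/mL·h

AUC = 3710 ng/mL·h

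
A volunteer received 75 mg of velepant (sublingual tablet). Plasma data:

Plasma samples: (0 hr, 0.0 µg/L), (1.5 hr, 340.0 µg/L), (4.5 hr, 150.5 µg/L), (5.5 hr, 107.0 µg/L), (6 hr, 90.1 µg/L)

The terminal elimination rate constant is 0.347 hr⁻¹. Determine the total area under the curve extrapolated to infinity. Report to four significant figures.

Trapezoidal AUC_0→6:
  [0→1.5]: (0.0+340.0)/2 × 1.5 = 255.0
  [1.5→4.5]: (340.0+150.5)/2 × 3 = 735.75
  [4.5→5.5]: (150.5+107.0)/2 × 1 = 128.75
  [5.5→6]: (107.0+90.1)/2 × 0.5 = 49.275
  Sum = 1168.775 µg/L·hr
Extrapolated tail: C_last / k_e = 90.1 / 0.347 = 259.654
AUC_0→∞ = 1168.775 + 259.654 = 1428.429 µg/L·hr

AUC = 1428 µg/L·hr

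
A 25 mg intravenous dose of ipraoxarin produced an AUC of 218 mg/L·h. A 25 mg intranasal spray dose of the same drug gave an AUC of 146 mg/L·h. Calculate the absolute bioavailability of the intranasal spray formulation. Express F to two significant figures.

F = (AUC_ev / D_ev) / (AUC_iv / D_iv)
  = (146/25) / (218/25)
  = 5.84 / 8.72 = 0.6697

F = 0.67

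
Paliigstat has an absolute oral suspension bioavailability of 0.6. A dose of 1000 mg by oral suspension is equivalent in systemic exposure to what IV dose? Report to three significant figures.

D_iv = 600 mg

Systemic exposure from an extravascular dose = F × D_ev, so the equivalent IV dose is F × D_ev.
D_iv = F × D_ev = 0.6 × 1000 = 600 mg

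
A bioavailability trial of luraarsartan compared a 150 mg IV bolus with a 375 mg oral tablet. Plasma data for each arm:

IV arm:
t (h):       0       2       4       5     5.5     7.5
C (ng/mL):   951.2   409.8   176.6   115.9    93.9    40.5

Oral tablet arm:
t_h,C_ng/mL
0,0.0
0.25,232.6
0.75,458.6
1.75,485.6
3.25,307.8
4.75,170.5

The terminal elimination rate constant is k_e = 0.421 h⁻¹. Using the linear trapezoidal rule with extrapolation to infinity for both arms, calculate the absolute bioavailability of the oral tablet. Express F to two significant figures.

Trapezoidal AUC_0→7.5 (IV):
  [0→2]: (951.2+409.8)/2 × 2 = 1361.0
  [2→4]: (409.8+176.6)/2 × 2 = 586.4
  [4→5]: (176.6+115.9)/2 × 1 = 146.25
  [5→5.5]: (115.9+93.9)/2 × 0.5 = 52.45
  [5.5→7.5]: (93.9+40.5)/2 × 2 = 134.4
  Sum = 2280.5 ng/mL·h
IV tail: 40.5/0.421 = 96.200; AUC_iv,0→∞ = 2280.5 + 96.200 = 2376.7 ng/mL·h
Trapezoidal AUC_0→4.75 (oral tablet):
  [0→0.25]: (0.0+232.6)/2 × 0.25 = 29.075
  [0.25→0.75]: (232.6+458.6)/2 × 0.5 = 172.8
  [0.75→1.75]: (458.6+485.6)/2 × 1 = 472.1
  [1.75→3.25]: (485.6+307.8)/2 × 1.5 = 595.05
  [3.25→4.75]: (307.8+170.5)/2 × 1.5 = 358.725
  Sum = 1627.75 ng/mL·h
oral tablet tail: 170.5/0.421 = 404.988; AUC_ev,0→∞ = 1627.75 + 404.988 = 2032.738 ng/mL·h
F = (AUC_ev/D_ev)/(AUC_iv/D_iv) = (2032.738/375)/(2376.7/150) = 5.42063/15.8447 = 0.3421

F = 0.34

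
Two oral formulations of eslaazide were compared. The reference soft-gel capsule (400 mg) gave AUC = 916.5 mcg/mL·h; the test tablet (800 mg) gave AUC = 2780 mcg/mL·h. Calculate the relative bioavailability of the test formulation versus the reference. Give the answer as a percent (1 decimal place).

F_rel = 151.7%

F_rel = (AUC_test/D_test) / (AUC_ref/D_ref)
      = (2780/800) / (916.5/400)
      = 3.475 / 2.29125 = 1.5166 = 151.66%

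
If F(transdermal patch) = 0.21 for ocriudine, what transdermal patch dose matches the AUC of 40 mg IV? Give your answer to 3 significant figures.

D_transdermal = 190 mg

For equal systemic exposure: F × D_ev = D_iv
D_ev = D_iv / F = 40 / 0.21 = 190.476 mg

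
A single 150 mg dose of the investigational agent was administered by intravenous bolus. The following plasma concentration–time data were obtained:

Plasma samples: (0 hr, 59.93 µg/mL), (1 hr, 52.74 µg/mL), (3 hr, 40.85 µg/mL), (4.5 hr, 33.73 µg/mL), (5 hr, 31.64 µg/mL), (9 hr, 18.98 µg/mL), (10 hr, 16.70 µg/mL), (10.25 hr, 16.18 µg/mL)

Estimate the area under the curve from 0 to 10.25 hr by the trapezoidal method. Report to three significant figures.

AUC = 345 µg/mL·hr

Trapezoidal AUC_0→10.25:
  [0→1]: (59.93+52.74)/2 × 1 = 56.335
  [1→3]: (52.74+40.85)/2 × 2 = 93.59
  [3→4.5]: (40.85+33.73)/2 × 1.5 = 55.935
  [4.5→5]: (33.73+31.64)/2 × 0.5 = 16.3425
  [5→9]: (31.64+18.98)/2 × 4 = 101.24
  [9→10]: (18.98+16.70)/2 × 1 = 17.84
  [10→10.25]: (16.70+16.18)/2 × 0.25 = 4.11
  Sum = 345.3925 µg/mL·hr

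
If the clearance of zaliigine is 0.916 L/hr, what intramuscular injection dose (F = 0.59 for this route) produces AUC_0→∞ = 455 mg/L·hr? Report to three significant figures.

Dose = CL × AUC_0→∞ / F
     = 0.916 × 455 / 0.59 = 706.407 mg

Dose = 706 mg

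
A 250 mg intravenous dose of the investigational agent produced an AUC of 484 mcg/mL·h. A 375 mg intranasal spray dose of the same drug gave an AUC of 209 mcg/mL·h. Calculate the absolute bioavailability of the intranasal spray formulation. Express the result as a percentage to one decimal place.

F = (AUC_ev / D_ev) / (AUC_iv / D_iv)
  = (209/375) / (484/250)
  = 0.557333 / 1.936 = 0.2879
  = 28.79%

F = 28.8%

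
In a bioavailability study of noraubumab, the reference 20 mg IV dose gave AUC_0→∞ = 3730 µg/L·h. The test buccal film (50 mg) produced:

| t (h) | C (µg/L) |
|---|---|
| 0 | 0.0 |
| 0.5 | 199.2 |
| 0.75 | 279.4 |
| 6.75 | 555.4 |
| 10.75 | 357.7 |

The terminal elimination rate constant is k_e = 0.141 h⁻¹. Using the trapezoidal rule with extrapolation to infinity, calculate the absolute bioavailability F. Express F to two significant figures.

F = 0.75

Trapezoidal AUC_0→10.75 (buccal film):
  [0→0.5]: (0.0+199.2)/2 × 0.5 = 49.8
  [0.5→0.75]: (199.2+279.4)/2 × 0.25 = 59.825
  [0.75→6.75]: (279.4+555.4)/2 × 6 = 2504.4
  [6.75→10.75]: (555.4+357.7)/2 × 4 = 1826.2
  Sum = 4440.225 µg/L·h
Tail: C_last/k_e = 357.7/0.141 = 2536.879
AUC_0→∞ (buccal film) = 4440.225 + 2536.879 = 6977.104 µg/L·h
F = (AUC_ev/D_ev)/(AUC_iv/D_iv) = (6977.104/50)/(3730/20) = 139.54208/186.5 = 0.7482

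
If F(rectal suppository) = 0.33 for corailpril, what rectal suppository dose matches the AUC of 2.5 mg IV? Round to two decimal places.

For equal systemic exposure: F × D_ev = D_iv
D_ev = D_iv / F = 2.5 / 0.33 = 7.57576 mg

D_rectal = 7.58 mg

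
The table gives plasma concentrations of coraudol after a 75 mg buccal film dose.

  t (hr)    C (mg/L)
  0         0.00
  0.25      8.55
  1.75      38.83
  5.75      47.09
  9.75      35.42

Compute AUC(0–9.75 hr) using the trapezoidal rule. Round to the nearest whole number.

Trapezoidal AUC_0→9.75:
  [0→0.25]: (0.00+8.55)/2 × 0.25 = 1.06875
  [0.25→1.75]: (8.55+38.83)/2 × 1.5 = 35.535
  [1.75→5.75]: (38.83+47.09)/2 × 4 = 171.84
  [5.75→9.75]: (47.09+35.42)/2 × 4 = 165.02
  Sum = 373.46375 mg/L·hr

AUC = 373 mg/L·hr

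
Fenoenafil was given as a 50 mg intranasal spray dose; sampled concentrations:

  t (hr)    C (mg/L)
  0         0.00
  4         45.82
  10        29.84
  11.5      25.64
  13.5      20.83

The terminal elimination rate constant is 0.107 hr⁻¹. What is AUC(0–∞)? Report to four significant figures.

Trapezoidal AUC_0→13.5:
  [0→4]: (0.00+45.82)/2 × 4 = 91.64
  [4→10]: (45.82+29.84)/2 × 6 = 226.98
  [10→11.5]: (29.84+25.64)/2 × 1.5 = 41.61
  [11.5→13.5]: (25.64+20.83)/2 × 2 = 46.47
  Sum = 406.7 mg/L·hr
Extrapolated tail: C_last / k_e = 20.83 / 0.107 = 194.673
AUC_0→∞ = 406.7 + 194.673 = 601.373 mg/L·hr

AUC = 601.4 mg/L·hr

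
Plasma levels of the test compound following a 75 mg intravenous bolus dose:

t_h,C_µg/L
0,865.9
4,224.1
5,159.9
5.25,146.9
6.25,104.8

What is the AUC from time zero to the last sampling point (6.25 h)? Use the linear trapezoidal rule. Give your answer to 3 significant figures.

AUC = 2540 µg/L·h

Trapezoidal AUC_0→6.25:
  [0→4]: (865.9+224.1)/2 × 4 = 2180.0
  [4→5]: (224.1+159.9)/2 × 1 = 192.0
  [5→5.25]: (159.9+146.9)/2 × 0.25 = 38.35
  [5.25→6.25]: (146.9+104.8)/2 × 1 = 125.85
  Sum = 2536.2 µg/L·h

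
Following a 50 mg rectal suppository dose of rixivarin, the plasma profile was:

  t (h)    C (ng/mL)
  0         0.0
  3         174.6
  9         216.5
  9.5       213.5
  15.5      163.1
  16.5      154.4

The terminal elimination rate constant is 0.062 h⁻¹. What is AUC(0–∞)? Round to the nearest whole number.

AUC = 5322 ng/mL·h

Trapezoidal AUC_0→16.5:
  [0→3]: (0.0+174.6)/2 × 3 = 261.9
  [3→9]: (174.6+216.5)/2 × 6 = 1173.3
  [9→9.5]: (216.5+213.5)/2 × 0.5 = 107.5
  [9.5→15.5]: (213.5+163.1)/2 × 6 = 1129.8
  [15.5→16.5]: (163.1+154.4)/2 × 1 = 158.75
  Sum = 2831.25 ng/mL·h
Extrapolated tail: C_last / k_e = 154.4 / 0.062 = 2490.323
AUC_0→∞ = 2831.25 + 2490.323 = 5321.573 ng/mL·h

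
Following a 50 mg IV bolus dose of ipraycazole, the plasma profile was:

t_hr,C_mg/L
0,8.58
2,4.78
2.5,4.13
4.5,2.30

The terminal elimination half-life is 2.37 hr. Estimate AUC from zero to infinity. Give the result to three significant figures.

AUC = 29.9 mg/L·hr

Trapezoidal AUC_0→4.5:
  [0→2]: (8.58+4.78)/2 × 2 = 13.36
  [2→2.5]: (4.78+4.13)/2 × 0.5 = 2.2275
  [2.5→4.5]: (4.13+2.30)/2 × 2 = 6.43
  Sum = 22.0175 mg/L·hr
k_e = ln2 / t½ = 0.693147 / 2.37 = 0.2925 hr^-1
Extrapolated tail: C_last / k_e = 2.30 / 0.2925 = 7.863
AUC_0→∞ = 22.0175 + 7.863 = 29.8805 mg/L·hr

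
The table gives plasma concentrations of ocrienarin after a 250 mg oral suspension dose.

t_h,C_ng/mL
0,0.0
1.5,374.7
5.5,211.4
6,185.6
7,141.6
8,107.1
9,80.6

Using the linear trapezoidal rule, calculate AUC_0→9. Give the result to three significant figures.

Trapezoidal AUC_0→9:
  [0→1.5]: (0.0+374.7)/2 × 1.5 = 281.025
  [1.5→5.5]: (374.7+211.4)/2 × 4 = 1172.2
  [5.5→6]: (211.4+185.6)/2 × 0.5 = 99.25
  [6→7]: (185.6+141.6)/2 × 1 = 163.6
  [7→8]: (141.6+107.1)/2 × 1 = 124.35
  [8→9]: (107.1+80.6)/2 × 1 = 93.85
  Sum = 1934.275 ng/mL·h

AUC = 1930 ng/mL·h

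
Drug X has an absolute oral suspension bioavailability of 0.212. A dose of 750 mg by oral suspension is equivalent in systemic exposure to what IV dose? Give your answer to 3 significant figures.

D_iv = 159 mg

Systemic exposure from an extravascular dose = F × D_ev, so the equivalent IV dose is F × D_ev.
D_iv = F × D_ev = 0.212 × 750 = 159 mg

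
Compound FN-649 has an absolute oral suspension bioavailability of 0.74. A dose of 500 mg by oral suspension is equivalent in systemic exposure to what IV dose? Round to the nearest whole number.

Systemic exposure from an extravascular dose = F × D_ev, so the equivalent IV dose is F × D_ev.
D_iv = F × D_ev = 0.74 × 500 = 370 mg

D_iv = 370 mg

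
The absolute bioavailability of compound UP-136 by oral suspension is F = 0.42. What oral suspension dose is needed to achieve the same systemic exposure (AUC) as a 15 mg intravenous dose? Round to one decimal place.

For equal systemic exposure: F × D_ev = D_iv
D_ev = D_iv / F = 15 / 0.42 = 35.7143 mg

D_oral = 35.7 mg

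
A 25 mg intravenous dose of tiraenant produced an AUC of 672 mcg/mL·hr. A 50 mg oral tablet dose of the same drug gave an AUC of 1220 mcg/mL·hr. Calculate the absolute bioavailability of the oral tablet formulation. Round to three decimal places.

F = 0.908

F = (AUC_ev / D_ev) / (AUC_iv / D_iv)
  = (1220/50) / (672/25)
  = 24.4 / 26.88 = 0.9077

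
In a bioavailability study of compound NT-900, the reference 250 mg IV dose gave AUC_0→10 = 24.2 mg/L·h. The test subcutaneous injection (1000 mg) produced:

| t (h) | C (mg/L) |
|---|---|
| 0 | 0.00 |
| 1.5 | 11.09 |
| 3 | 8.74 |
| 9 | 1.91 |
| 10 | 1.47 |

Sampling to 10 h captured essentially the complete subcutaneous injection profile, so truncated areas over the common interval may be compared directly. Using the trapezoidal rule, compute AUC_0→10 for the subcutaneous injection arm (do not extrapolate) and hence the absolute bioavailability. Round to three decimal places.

Trapezoidal AUC_0→10 (subcutaneous injection):
  [0→1.5]: (0.00+11.09)/2 × 1.5 = 8.3175
  [1.5→3]: (11.09+8.74)/2 × 1.5 = 14.8725
  [3→9]: (8.74+1.91)/2 × 6 = 31.95
  [9→10]: (1.91+1.47)/2 × 1 = 1.69
  Sum = 56.83 mg/L·h
F = (AUC_ev/D_ev)/(AUC_iv/D_iv) = (56.83/1000)/(24.2/250) = 0.05683/0.0968 = 0.5871

F = 0.587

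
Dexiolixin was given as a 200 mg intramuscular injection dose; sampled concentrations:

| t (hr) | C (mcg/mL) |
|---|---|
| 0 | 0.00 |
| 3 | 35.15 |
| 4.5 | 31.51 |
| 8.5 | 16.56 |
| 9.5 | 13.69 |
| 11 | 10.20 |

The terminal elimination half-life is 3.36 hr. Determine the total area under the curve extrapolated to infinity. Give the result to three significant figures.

Trapezoidal AUC_0→11:
  [0→3]: (0.00+35.15)/2 × 3 = 52.725
  [3→4.5]: (35.15+31.51)/2 × 1.5 = 49.995
  [4.5→8.5]: (31.51+16.56)/2 × 4 = 96.14
  [8.5→9.5]: (16.56+13.69)/2 × 1 = 15.125
  [9.5→11]: (13.69+10.20)/2 × 1.5 = 17.9175
  Sum = 231.9025 mcg/mL·hr
k_e = ln2 / t½ = 0.693147 / 3.36 = 0.2063 hr^-1
Extrapolated tail: C_last / k_e = 10.20 / 0.2063 = 49.443
AUC_0→∞ = 231.9025 + 49.443 = 281.3455 mcg/mL·hr

AUC = 281 mcg/mL·hr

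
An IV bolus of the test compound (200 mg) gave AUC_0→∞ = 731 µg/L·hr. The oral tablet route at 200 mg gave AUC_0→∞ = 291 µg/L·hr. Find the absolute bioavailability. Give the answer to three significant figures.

F = 0.398

F = (AUC_ev / D_ev) / (AUC_iv / D_iv)
  = (291/200) / (731/200)
  = 1.455 / 3.655 = 0.3981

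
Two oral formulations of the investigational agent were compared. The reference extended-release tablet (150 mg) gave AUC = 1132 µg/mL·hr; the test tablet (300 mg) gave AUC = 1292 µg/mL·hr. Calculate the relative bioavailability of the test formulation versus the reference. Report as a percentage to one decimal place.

F_rel = 57.1%

F_rel = (AUC_test/D_test) / (AUC_ref/D_ref)
      = (1292/300) / (1132/150)
      = 4.30667 / 7.54667 = 0.5707 = 57.07%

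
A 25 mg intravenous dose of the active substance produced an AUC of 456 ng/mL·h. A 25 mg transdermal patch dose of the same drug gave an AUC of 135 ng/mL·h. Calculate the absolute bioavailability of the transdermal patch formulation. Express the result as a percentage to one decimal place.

F = 29.6%

F = (AUC_ev / D_ev) / (AUC_iv / D_iv)
  = (135/25) / (456/25)
  = 5.4 / 18.24 = 0.2961
  = 29.61%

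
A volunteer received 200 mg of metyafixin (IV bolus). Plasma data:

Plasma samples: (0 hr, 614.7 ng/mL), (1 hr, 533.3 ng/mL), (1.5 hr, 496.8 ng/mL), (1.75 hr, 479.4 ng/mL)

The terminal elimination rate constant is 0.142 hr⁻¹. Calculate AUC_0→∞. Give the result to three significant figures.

AUC = 4330 ng/mL·hr

Trapezoidal AUC_0→1.75:
  [0→1]: (614.7+533.3)/2 × 1 = 574.0
  [1→1.5]: (533.3+496.8)/2 × 0.5 = 257.525
  [1.5→1.75]: (496.8+479.4)/2 × 0.25 = 122.025
  Sum = 953.55 ng/mL·hr
Extrapolated tail: C_last / k_e = 479.4 / 0.142 = 3376.056
AUC_0→∞ = 953.55 + 3376.056 = 4329.606 ng/mL·hr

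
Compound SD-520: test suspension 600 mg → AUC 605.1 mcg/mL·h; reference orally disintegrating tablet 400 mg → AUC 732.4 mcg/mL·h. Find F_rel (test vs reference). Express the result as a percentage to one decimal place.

F_rel = (AUC_test/D_test) / (AUC_ref/D_ref)
      = (605.1/600) / (732.4/400)
      = 1.0085 / 1.831 = 0.5508 = 55.08%

F_rel = 55.1%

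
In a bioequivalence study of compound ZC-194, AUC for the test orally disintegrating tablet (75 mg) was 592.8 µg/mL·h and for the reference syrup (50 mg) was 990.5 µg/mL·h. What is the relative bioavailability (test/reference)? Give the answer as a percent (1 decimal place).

F_rel = 39.9%

F_rel = (AUC_test/D_test) / (AUC_ref/D_ref)
      = (592.8/75) / (990.5/50)
      = 7.904 / 19.81 = 0.3990 = 39.90%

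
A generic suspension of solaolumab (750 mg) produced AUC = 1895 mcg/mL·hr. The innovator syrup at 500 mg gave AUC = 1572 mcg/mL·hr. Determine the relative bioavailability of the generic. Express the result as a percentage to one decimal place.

F_rel = 80.4%

F_rel = (AUC_test/D_test) / (AUC_ref/D_ref)
      = (1895/750) / (1572/500)
      = 2.52667 / 3.144 = 0.8036 = 80.36%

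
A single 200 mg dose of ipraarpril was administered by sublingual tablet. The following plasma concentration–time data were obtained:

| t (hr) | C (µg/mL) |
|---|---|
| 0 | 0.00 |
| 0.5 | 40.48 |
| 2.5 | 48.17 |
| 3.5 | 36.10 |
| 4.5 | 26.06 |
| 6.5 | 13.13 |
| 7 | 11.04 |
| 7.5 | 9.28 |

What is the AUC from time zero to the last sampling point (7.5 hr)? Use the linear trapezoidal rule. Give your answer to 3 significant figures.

AUC = 222 µg/mL·hr

Trapezoidal AUC_0→7.5:
  [0→0.5]: (0.00+40.48)/2 × 0.5 = 10.12
  [0.5→2.5]: (40.48+48.17)/2 × 2 = 88.65
  [2.5→3.5]: (48.17+36.10)/2 × 1 = 42.135
  [3.5→4.5]: (36.10+26.06)/2 × 1 = 31.08
  [4.5→6.5]: (26.06+13.13)/2 × 2 = 39.19
  [6.5→7]: (13.13+11.04)/2 × 0.5 = 6.0425
  [7→7.5]: (11.04+9.28)/2 × 0.5 = 5.08
  Sum = 222.2975 µg/mL·hr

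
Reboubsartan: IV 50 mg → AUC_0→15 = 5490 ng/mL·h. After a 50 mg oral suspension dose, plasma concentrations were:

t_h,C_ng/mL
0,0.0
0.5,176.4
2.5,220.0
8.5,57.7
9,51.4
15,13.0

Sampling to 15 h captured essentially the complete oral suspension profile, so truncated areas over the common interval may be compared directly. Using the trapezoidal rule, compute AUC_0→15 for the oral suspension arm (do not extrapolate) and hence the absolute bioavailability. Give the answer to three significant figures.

F = 0.272

Trapezoidal AUC_0→15 (oral suspension):
  [0→0.5]: (0.0+176.4)/2 × 0.5 = 44.1
  [0.5→2.5]: (176.4+220.0)/2 × 2 = 396.4
  [2.5→8.5]: (220.0+57.7)/2 × 6 = 833.1
  [8.5→9]: (57.7+51.4)/2 × 0.5 = 27.275
  [9→15]: (51.4+13.0)/2 × 6 = 193.2
  Sum = 1494.075 ng/mL·h
F = (AUC_ev/D_ev)/(AUC_iv/D_iv) = (1494.075/50)/(5490/50) = 29.8815/109.8 = 0.2721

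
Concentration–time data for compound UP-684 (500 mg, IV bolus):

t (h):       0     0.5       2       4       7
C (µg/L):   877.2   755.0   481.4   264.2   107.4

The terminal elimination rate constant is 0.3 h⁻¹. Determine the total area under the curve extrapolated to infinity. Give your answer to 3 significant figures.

AUC = 3000 µg/L·h

Trapezoidal AUC_0→7:
  [0→0.5]: (877.2+755.0)/2 × 0.5 = 408.05
  [0.5→2]: (755.0+481.4)/2 × 1.5 = 927.3
  [2→4]: (481.4+264.2)/2 × 2 = 745.6
  [4→7]: (264.2+107.4)/2 × 3 = 557.4
  Sum = 2638.35 µg/L·h
Extrapolated tail: C_last / k_e = 107.4 / 0.3 = 358.000
AUC_0→∞ = 2638.35 + 358.000 = 2996.35 µg/L·h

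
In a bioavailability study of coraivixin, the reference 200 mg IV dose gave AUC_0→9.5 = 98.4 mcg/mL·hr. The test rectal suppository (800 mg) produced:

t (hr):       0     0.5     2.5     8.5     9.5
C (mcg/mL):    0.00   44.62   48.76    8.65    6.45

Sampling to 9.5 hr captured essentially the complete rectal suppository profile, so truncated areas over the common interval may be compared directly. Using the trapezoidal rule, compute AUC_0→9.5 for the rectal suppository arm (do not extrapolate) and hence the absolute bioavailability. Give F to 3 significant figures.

F = 0.722

Trapezoidal AUC_0→9.5 (rectal suppository):
  [0→0.5]: (0.00+44.62)/2 × 0.5 = 11.155
  [0.5→2.5]: (44.62+48.76)/2 × 2 = 93.38
  [2.5→8.5]: (48.76+8.65)/2 × 6 = 172.23
  [8.5→9.5]: (8.65+6.45)/2 × 1 = 7.55
  Sum = 284.315 mcg/mL·hr
F = (AUC_ev/D_ev)/(AUC_iv/D_iv) = (284.315/800)/(98.4/200) = 0.35539375/0.492 = 0.7223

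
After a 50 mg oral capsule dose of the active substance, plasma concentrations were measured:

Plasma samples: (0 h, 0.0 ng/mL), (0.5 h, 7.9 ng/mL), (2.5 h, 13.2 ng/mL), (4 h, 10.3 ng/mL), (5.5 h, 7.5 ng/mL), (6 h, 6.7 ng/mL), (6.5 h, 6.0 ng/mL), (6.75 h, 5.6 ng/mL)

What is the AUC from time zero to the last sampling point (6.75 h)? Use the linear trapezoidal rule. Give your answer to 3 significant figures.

Trapezoidal AUC_0→6.75:
  [0→0.5]: (0.0+7.9)/2 × 0.5 = 1.975
  [0.5→2.5]: (7.9+13.2)/2 × 2 = 21.1
  [2.5→4]: (13.2+10.3)/2 × 1.5 = 17.625
  [4→5.5]: (10.3+7.5)/2 × 1.5 = 13.35
  [5.5→6]: (7.5+6.7)/2 × 0.5 = 3.55
  [6→6.5]: (6.7+6.0)/2 × 0.5 = 3.175
  [6.5→6.75]: (6.0+5.6)/2 × 0.25 = 1.45
  Sum = 62.225 ng/mL·h

AUC = 62.2 ng/mL·h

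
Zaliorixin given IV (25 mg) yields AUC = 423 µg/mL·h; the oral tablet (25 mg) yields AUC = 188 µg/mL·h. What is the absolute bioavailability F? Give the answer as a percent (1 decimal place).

F = 44.4%

F = (AUC_ev / D_ev) / (AUC_iv / D_iv)
  = (188/25) / (423/25)
  = 7.52 / 16.92 = 0.4444
  = 44.44%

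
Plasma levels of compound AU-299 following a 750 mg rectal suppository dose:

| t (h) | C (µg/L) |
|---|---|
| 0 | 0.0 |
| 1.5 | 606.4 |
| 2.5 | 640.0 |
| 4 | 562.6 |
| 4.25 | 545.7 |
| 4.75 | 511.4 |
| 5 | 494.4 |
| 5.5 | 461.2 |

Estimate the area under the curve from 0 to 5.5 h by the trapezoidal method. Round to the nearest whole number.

AUC = 2747 µg/L·h

Trapezoidal AUC_0→5.5:
  [0→1.5]: (0.0+606.4)/2 × 1.5 = 454.8
  [1.5→2.5]: (606.4+640.0)/2 × 1 = 623.2
  [2.5→4]: (640.0+562.6)/2 × 1.5 = 901.95
  [4→4.25]: (562.6+545.7)/2 × 0.25 = 138.5375
  [4.25→4.75]: (545.7+511.4)/2 × 0.5 = 264.275
  [4.75→5]: (511.4+494.4)/2 × 0.25 = 125.725
  [5→5.5]: (494.4+461.2)/2 × 0.5 = 238.9
  Sum = 2747.3875 µg/L·h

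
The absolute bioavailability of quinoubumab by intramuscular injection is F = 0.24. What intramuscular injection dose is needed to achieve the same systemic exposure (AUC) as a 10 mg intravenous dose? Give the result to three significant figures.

D_intramuscular = 41.7 mg

For equal systemic exposure: F × D_ev = D_iv
D_ev = D_iv / F = 10 / 0.24 = 41.6667 mg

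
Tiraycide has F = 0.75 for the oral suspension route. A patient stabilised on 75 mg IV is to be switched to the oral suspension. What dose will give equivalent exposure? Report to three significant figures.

For equal systemic exposure: F × D_ev = D_iv
D_ev = D_iv / F = 75 / 0.75 = 100 mg

D_oral = 100 mg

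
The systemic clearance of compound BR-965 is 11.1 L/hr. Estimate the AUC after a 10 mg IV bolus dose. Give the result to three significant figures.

AUC = 0.901 mg/L·hr

AUC_0→∞ = Dose_iv / CL
        = 10 / 11.1 = 0.900901 mg/L·hr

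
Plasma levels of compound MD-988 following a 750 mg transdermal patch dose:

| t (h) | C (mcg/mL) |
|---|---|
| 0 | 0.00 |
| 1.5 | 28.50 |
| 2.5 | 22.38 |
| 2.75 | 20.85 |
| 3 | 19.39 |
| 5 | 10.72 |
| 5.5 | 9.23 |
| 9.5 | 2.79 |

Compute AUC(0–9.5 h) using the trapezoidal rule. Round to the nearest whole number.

Trapezoidal AUC_0→9.5:
  [0→1.5]: (0.00+28.50)/2 × 1.5 = 21.375
  [1.5→2.5]: (28.50+22.38)/2 × 1 = 25.44
  [2.5→2.75]: (22.38+20.85)/2 × 0.25 = 5.40375
  [2.75→3]: (20.85+19.39)/2 × 0.25 = 5.03
  [3→5]: (19.39+10.72)/2 × 2 = 30.11
  [5→5.5]: (10.72+9.23)/2 × 0.5 = 4.9875
  [5.5→9.5]: (9.23+2.79)/2 × 4 = 24.04
  Sum = 116.38625 mcg/mL·h

AUC = 116 mcg/mL·h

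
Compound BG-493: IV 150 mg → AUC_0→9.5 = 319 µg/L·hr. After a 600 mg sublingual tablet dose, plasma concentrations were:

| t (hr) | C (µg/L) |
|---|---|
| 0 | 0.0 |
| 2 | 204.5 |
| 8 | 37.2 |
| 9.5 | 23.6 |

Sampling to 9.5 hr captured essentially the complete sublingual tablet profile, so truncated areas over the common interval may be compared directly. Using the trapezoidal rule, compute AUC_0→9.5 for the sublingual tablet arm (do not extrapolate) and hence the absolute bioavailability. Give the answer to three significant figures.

F = 0.764

Trapezoidal AUC_0→9.5 (sublingual tablet):
  [0→2]: (0.0+204.5)/2 × 2 = 204.5
  [2→8]: (204.5+37.2)/2 × 6 = 725.1
  [8→9.5]: (37.2+23.6)/2 × 1.5 = 45.6
  Sum = 975.2 µg/L·hr
F = (AUC_ev/D_ev)/(AUC_iv/D_iv) = (975.2/600)/(319/150) = 1.62533/2.12667 = 0.7643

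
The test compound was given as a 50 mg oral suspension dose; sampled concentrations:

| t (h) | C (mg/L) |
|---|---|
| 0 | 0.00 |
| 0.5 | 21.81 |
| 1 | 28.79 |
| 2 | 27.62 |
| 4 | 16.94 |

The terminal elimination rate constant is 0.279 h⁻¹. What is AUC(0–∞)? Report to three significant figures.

AUC = 152 mg/L·h

Trapezoidal AUC_0→4:
  [0→0.5]: (0.00+21.81)/2 × 0.5 = 5.4525
  [0.5→1]: (21.81+28.79)/2 × 0.5 = 12.65
  [1→2]: (28.79+27.62)/2 × 1 = 28.205
  [2→4]: (27.62+16.94)/2 × 2 = 44.56
  Sum = 90.8675 mg/L·h
Extrapolated tail: C_last / k_e = 16.94 / 0.279 = 60.717
AUC_0→∞ = 90.8675 + 60.717 = 151.5845 mg/L·h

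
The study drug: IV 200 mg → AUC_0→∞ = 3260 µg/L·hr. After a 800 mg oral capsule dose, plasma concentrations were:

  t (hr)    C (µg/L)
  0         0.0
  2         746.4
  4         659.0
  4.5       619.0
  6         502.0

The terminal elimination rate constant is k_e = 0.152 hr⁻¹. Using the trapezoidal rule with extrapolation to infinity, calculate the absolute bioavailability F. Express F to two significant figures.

F = 0.51

Trapezoidal AUC_0→6 (oral capsule):
  [0→2]: (0.0+746.4)/2 × 2 = 746.4
  [2→4]: (746.4+659.0)/2 × 2 = 1405.4
  [4→4.5]: (659.0+619.0)/2 × 0.5 = 319.5
  [4.5→6]: (619.0+502.0)/2 × 1.5 = 840.75
  Sum = 3312.05 µg/L·hr
Tail: C_last/k_e = 502.0/0.152 = 3302.632
AUC_0→∞ (oral capsule) = 3312.05 + 3302.632 = 6614.682 µg/L·hr
F = (AUC_ev/D_ev)/(AUC_iv/D_iv) = (6614.682/800)/(3260/200) = 8.2683525/16.3 = 0.5073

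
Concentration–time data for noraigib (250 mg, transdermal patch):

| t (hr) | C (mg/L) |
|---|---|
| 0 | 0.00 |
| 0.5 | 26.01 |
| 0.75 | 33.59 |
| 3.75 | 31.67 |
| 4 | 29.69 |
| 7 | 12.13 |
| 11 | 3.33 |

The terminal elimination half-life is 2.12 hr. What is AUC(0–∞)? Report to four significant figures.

AUC = 223.3 mg/L·hr

Trapezoidal AUC_0→11:
  [0→0.5]: (0.00+26.01)/2 × 0.5 = 6.5025
  [0.5→0.75]: (26.01+33.59)/2 × 0.25 = 7.45
  [0.75→3.75]: (33.59+31.67)/2 × 3 = 97.89
  [3.75→4]: (31.67+29.69)/2 × 0.25 = 7.67
  [4→7]: (29.69+12.13)/2 × 3 = 62.73
  [7→11]: (12.13+3.33)/2 × 4 = 30.92
  Sum = 213.1625 mg/L·hr
k_e = ln2 / t½ = 0.693147 / 2.12 = 0.3270 hr^-1
Extrapolated tail: C_last / k_e = 3.33 / 0.327 = 10.183
AUC_0→∞ = 213.1625 + 10.183 = 223.3455 mg/L·hr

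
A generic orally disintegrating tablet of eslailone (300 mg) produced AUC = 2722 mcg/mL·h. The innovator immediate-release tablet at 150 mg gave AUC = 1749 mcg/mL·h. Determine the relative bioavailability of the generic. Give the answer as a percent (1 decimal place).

F_rel = (AUC_test/D_test) / (AUC_ref/D_ref)
      = (2722/300) / (1749/150)
      = 9.07333 / 11.66 = 0.7782 = 77.82%

F_rel = 77.8%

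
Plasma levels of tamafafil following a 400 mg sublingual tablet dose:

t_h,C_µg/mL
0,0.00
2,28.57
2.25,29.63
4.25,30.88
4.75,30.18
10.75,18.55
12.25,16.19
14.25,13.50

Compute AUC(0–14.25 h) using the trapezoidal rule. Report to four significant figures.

Trapezoidal AUC_0→14.25:
  [0→2]: (0.00+28.57)/2 × 2 = 28.57
  [2→2.25]: (28.57+29.63)/2 × 0.25 = 7.275
  [2.25→4.25]: (29.63+30.88)/2 × 2 = 60.51
  [4.25→4.75]: (30.88+30.18)/2 × 0.5 = 15.265
  [4.75→10.75]: (30.18+18.55)/2 × 6 = 146.19
  [10.75→12.25]: (18.55+16.19)/2 × 1.5 = 26.055
  [12.25→14.25]: (16.19+13.50)/2 × 2 = 29.69
  Sum = 313.555 µg/mL·h

AUC = 313.6 µg/mL·h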